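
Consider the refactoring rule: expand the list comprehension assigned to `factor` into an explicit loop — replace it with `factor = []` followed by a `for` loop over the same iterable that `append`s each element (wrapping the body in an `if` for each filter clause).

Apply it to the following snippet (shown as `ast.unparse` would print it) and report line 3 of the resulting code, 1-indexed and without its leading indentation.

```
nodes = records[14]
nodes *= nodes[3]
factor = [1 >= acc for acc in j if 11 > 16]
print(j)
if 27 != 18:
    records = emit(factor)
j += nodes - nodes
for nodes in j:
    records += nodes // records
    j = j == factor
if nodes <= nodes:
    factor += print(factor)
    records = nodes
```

factor = []

Transformed code:
nodes = records[14]
nodes *= nodes[3]
factor = []
for acc in j:
    if 11 > 16:
        factor.append(1 >= acc)
print(j)
if 27 != 18:
    records = emit(factor)
j += nodes - nodes
for nodes in j:
    records += nodes // records
    j = j == factor
if nodes <= nodes:
    factor += print(factor)
    records = nodes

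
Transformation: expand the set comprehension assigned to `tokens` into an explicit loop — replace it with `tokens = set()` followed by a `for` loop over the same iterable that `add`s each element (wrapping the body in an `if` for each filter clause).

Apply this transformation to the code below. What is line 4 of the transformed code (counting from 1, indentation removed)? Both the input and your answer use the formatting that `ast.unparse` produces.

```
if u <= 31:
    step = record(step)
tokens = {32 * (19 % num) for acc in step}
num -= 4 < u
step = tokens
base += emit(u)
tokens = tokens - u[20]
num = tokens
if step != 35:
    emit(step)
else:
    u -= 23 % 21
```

Transformed code:
if u <= 31:
    step = record(step)
tokens = set()
for acc in step:
    tokens.add(32 * (19 % num))
num -= 4 < u
step = tokens
base += emit(u)
tokens = tokens - u[20]
num = tokens
if step != 35:
    emit(step)
else:
    u -= 23 % 21

for acc in step:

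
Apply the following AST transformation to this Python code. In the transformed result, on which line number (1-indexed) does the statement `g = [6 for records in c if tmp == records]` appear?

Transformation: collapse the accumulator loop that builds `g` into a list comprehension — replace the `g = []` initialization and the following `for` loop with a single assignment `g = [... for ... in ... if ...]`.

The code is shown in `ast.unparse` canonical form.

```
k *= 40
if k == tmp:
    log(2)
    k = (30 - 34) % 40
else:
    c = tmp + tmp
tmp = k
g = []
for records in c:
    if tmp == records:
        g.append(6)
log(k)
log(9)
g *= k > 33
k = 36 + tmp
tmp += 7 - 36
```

8

Transformed code:
k *= 40
if k == tmp:
    log(2)
    k = (30 - 34) % 40
else:
    c = tmp + tmp
tmp = k
g = [6 for records in c if tmp == records]
log(k)
log(9)
g *= k > 33
k = 36 + tmp
tmp += 7 - 36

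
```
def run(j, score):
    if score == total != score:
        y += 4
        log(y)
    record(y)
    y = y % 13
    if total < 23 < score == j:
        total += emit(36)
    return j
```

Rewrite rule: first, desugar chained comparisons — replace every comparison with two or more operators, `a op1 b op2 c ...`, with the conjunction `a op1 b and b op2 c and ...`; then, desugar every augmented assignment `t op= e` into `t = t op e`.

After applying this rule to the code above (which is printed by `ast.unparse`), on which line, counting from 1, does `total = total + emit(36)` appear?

8

Transformed code:
def run(j, score):
    if score == total and total != score:
        y = y + 4
        log(y)
    record(y)
    y = y % 13
    if total < 23 and 23 < score and (score == j):
        total = total + emit(36)
    return j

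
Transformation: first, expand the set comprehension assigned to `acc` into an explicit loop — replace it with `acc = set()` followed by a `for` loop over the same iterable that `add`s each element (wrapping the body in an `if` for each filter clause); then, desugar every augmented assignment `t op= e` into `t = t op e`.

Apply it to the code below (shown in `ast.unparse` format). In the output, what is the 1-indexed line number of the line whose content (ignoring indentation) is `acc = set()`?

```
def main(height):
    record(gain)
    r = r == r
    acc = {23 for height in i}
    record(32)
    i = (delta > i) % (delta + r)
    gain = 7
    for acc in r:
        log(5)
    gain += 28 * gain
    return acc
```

4

Transformed code:
def main(height):
    record(gain)
    r = r == r
    acc = set()
    for height in i:
        acc.add(23)
    record(32)
    i = (delta > i) % (delta + r)
    gain = 7
    for acc in r:
        log(5)
    gain = gain + 28 * gain
    return acc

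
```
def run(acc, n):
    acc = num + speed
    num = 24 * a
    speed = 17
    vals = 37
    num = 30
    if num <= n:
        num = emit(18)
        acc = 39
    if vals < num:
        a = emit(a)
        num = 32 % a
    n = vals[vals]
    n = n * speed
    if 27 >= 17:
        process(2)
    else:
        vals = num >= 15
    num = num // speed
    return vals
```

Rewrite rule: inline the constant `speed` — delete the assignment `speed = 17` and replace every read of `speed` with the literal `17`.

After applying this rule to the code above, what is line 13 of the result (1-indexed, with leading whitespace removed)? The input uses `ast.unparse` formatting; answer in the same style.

n = n * 17

Transformed code:
def run(acc, n):
    acc = num + 17
    num = 24 * a
    vals = 37
    num = 30
    if num <= n:
        num = emit(18)
        acc = 39
    if vals < num:
        a = emit(a)
        num = 32 % a
    n = vals[vals]
    n = n * 17
    if 27 >= 17:
        process(2)
    else:
        vals = num >= 15
    num = num // 17
    return vals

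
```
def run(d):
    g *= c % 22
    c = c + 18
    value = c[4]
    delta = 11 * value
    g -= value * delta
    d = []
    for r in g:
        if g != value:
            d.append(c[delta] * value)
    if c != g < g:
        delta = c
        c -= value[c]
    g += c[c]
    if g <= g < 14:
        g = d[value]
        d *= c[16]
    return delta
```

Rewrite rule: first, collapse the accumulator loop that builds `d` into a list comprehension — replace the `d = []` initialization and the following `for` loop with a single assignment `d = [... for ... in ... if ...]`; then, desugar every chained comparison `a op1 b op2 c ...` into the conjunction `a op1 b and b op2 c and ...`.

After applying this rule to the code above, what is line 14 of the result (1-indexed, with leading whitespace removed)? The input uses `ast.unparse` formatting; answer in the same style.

Transformed code:
def run(d):
    g *= c % 22
    c = c + 18
    value = c[4]
    delta = 11 * value
    g -= value * delta
    d = [c[delta] * value for r in g if g != value]
    if c != g and g < g:
        delta = c
        c -= value[c]
    g += c[c]
    if g <= g and g < 14:
        g = d[value]
        d *= c[16]
    return delta

d *= c[16]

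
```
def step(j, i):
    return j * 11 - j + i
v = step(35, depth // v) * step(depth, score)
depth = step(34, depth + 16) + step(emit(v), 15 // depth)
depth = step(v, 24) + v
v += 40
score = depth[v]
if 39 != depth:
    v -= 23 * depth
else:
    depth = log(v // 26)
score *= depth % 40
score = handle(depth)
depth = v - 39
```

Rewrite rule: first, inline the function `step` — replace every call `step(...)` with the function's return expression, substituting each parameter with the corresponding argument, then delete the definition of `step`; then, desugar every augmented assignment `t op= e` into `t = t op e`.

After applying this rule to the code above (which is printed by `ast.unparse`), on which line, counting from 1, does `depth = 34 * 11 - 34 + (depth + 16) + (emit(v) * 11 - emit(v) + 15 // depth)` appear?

2

Transformed code:
v = (35 * 11 - 35 + depth // v) * (depth * 11 - depth + score)
depth = 34 * 11 - 34 + (depth + 16) + (emit(v) * 11 - emit(v) + 15 // depth)
depth = v * 11 - v + 24 + v
v = v + 40
score = depth[v]
if 39 != depth:
    v = v - 23 * depth
else:
    depth = log(v // 26)
score = score * (depth % 40)
score = handle(depth)
depth = v - 39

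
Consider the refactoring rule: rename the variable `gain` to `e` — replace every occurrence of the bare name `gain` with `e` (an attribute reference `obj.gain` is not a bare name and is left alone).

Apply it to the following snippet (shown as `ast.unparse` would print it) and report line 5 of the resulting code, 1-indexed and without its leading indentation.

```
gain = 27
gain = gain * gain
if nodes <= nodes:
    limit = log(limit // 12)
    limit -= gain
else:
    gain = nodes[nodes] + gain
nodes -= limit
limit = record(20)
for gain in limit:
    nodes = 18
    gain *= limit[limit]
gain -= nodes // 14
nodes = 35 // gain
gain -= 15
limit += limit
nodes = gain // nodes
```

Transformed code:
e = 27
e = e * e
if nodes <= nodes:
    limit = log(limit // 12)
    limit -= e
else:
    e = nodes[nodes] + e
nodes -= limit
limit = record(20)
for e in limit:
    nodes = 18
    e *= limit[limit]
e -= nodes // 14
nodes = 35 // e
e -= 15
limit += limit
nodes = e // nodes

limit -= e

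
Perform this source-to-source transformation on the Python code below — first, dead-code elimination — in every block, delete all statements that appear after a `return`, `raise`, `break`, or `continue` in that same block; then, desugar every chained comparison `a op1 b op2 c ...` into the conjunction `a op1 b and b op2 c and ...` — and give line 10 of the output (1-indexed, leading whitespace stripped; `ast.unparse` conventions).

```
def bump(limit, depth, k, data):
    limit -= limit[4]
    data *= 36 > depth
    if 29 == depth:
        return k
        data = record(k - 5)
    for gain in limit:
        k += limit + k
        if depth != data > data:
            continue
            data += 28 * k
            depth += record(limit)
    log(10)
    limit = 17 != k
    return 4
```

log(10)

Transformed code:
def bump(limit, depth, k, data):
    limit -= limit[4]
    data *= 36 > depth
    if 29 == depth:
        return k
    for gain in limit:
        k += limit + k
        if depth != data and data > data:
            continue
    log(10)
    limit = 17 != k
    return 4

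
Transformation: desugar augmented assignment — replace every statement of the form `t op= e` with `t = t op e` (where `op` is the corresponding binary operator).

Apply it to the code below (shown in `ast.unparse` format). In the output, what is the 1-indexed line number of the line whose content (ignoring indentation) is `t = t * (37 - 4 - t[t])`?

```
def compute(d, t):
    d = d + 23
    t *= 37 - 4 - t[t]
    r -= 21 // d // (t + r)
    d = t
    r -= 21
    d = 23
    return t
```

Transformed code:
def compute(d, t):
    d = d + 23
    t = t * (37 - 4 - t[t])
    r = r - 21 // d // (t + r)
    d = t
    r = r - 21
    d = 23
    return t

3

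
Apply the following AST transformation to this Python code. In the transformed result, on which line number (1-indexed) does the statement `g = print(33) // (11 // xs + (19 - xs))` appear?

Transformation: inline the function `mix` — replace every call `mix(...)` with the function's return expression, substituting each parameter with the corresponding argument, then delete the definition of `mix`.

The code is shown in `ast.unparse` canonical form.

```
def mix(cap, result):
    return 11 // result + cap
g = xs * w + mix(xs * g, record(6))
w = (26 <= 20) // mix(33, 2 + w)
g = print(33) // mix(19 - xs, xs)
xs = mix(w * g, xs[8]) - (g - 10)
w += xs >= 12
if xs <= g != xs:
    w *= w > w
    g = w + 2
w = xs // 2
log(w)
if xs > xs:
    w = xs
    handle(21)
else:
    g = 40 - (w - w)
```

Transformed code:
g = xs * w + (11 // record(6) + xs * g)
w = (26 <= 20) // (11 // (2 + w) + 33)
g = print(33) // (11 // xs + (19 - xs))
xs = 11 // xs[8] + w * g - (g - 10)
w += xs >= 12
if xs <= g != xs:
    w *= w > w
    g = w + 2
w = xs // 2
log(w)
if xs > xs:
    w = xs
    handle(21)
else:
    g = 40 - (w - w)

3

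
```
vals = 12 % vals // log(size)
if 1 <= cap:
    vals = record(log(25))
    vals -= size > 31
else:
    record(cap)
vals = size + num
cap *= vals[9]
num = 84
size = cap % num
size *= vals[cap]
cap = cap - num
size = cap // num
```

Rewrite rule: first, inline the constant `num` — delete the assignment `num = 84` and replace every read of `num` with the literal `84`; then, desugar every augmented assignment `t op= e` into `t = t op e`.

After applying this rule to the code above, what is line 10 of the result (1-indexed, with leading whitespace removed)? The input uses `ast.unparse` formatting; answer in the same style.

size = size * vals[cap]

Transformed code:
vals = 12 % vals // log(size)
if 1 <= cap:
    vals = record(log(25))
    vals = vals - (size > 31)
else:
    record(cap)
vals = size + 84
cap = cap * vals[9]
size = cap % 84
size = size * vals[cap]
cap = cap - 84
size = cap // 84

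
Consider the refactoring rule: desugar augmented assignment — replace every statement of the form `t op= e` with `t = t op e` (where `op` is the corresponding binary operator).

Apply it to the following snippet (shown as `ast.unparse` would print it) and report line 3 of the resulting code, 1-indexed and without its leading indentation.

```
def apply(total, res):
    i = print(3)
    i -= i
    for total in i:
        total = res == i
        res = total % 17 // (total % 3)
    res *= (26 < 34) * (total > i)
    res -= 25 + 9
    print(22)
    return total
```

Transformed code:
def apply(total, res):
    i = print(3)
    i = i - i
    for total in i:
        total = res == i
        res = total % 17 // (total % 3)
    res = res * ((26 < 34) * (total > i))
    res = res - (25 + 9)
    print(22)
    return total

i = i - i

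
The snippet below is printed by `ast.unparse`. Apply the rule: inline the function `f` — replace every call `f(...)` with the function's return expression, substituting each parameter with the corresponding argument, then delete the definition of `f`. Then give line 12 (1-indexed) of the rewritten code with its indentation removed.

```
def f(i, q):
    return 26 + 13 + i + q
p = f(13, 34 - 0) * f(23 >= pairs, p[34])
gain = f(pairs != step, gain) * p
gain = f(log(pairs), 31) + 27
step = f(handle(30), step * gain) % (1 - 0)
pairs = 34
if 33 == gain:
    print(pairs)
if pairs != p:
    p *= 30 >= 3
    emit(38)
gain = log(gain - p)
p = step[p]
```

p = step[p]

Transformed code:
p = (26 + 13 + 13 + (34 - 0)) * (26 + 13 + (23 >= pairs) + p[34])
gain = (26 + 13 + (pairs != step) + gain) * p
gain = 26 + 13 + log(pairs) + 31 + 27
step = (26 + 13 + handle(30) + step * gain) % (1 - 0)
pairs = 34
if 33 == gain:
    print(pairs)
if pairs != p:
    p *= 30 >= 3
    emit(38)
gain = log(gain - p)
p = step[p]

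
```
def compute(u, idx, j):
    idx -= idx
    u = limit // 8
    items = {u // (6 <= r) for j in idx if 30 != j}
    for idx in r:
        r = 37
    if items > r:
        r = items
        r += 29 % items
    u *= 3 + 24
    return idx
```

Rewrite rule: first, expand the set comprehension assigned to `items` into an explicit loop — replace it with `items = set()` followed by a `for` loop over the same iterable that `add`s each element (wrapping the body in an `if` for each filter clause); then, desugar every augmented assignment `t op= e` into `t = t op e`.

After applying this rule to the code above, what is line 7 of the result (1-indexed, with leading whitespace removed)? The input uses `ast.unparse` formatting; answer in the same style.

Transformed code:
def compute(u, idx, j):
    idx = idx - idx
    u = limit // 8
    items = set()
    for j in idx:
        if 30 != j:
            items.add(u // (6 <= r))
    for idx in r:
        r = 37
    if items > r:
        r = items
        r = r + 29 % items
    u = u * (3 + 24)
    return idx

items.add(u // (6 <= r))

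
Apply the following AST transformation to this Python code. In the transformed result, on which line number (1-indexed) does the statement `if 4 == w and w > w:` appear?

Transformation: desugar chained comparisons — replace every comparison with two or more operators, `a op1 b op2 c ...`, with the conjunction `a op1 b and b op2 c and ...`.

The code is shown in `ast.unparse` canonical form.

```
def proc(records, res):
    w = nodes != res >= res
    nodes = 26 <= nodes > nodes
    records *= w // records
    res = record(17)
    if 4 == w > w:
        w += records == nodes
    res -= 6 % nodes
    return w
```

Transformed code:
def proc(records, res):
    w = nodes != res and res >= res
    nodes = 26 <= nodes and nodes > nodes
    records *= w // records
    res = record(17)
    if 4 == w and w > w:
        w += records == nodes
    res -= 6 % nodes
    return w

6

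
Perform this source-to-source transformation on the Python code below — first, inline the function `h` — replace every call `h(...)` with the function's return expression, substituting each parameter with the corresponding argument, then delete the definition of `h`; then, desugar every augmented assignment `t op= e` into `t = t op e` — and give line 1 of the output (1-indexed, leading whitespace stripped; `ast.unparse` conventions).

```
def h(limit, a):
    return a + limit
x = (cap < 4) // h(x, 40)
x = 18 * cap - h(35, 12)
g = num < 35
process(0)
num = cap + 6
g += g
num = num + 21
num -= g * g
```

Transformed code:
x = (cap < 4) // (40 + x)
x = 18 * cap - (12 + 35)
g = num < 35
process(0)
num = cap + 6
g = g + g
num = num + 21
num = num - g * g

x = (cap < 4) // (40 + x)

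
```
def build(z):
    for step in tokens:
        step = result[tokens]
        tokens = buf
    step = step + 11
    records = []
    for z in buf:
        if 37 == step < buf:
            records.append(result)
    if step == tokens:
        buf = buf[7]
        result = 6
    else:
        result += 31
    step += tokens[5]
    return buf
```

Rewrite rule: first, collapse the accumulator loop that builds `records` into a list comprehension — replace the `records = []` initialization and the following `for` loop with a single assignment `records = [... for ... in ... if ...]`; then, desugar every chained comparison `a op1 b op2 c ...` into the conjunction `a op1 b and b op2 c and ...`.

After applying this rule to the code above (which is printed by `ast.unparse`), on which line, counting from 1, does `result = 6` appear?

Transformed code:
def build(z):
    for step in tokens:
        step = result[tokens]
        tokens = buf
    step = step + 11
    records = [result for z in buf if 37 == step and step < buf]
    if step == tokens:
        buf = buf[7]
        result = 6
    else:
        result += 31
    step += tokens[5]
    return buf

9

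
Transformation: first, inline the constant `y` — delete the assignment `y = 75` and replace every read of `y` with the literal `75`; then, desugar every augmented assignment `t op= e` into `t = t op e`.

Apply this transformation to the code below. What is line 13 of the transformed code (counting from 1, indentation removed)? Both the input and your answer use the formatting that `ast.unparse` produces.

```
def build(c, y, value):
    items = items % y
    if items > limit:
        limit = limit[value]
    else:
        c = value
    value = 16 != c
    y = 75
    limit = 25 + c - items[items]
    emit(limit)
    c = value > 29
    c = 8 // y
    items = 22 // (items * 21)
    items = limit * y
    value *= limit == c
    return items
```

items = limit * 75

Transformed code:
def build(c, y, value):
    items = items % 75
    if items > limit:
        limit = limit[value]
    else:
        c = value
    value = 16 != c
    limit = 25 + c - items[items]
    emit(limit)
    c = value > 29
    c = 8 // 75
    items = 22 // (items * 21)
    items = limit * 75
    value = value * (limit == c)
    return items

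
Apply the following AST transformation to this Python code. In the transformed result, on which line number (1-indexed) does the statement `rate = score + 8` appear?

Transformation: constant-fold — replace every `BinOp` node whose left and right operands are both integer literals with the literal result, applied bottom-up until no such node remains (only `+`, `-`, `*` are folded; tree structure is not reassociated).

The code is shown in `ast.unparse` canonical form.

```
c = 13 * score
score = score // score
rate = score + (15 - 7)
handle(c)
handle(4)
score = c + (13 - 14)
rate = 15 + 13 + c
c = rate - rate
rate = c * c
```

Transformed code:
c = 13 * score
score = score // score
rate = score + 8
handle(c)
handle(4)
score = c + -1
rate = 28 + c
c = rate - rate
rate = c * c

3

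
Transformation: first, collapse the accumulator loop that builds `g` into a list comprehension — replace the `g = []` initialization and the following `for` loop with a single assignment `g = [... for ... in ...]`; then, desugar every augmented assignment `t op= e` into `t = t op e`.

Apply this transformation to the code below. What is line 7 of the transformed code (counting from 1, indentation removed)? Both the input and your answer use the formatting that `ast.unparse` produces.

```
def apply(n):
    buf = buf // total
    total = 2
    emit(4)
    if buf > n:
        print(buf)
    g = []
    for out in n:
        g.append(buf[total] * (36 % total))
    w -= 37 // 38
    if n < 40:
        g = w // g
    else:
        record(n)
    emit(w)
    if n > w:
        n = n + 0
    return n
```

Transformed code:
def apply(n):
    buf = buf // total
    total = 2
    emit(4)
    if buf > n:
        print(buf)
    g = [buf[total] * (36 % total) for out in n]
    w = w - 37 // 38
    if n < 40:
        g = w // g
    else:
        record(n)
    emit(w)
    if n > w:
        n = n + 0
    return n

g = [buf[total] * (36 % total) for out in n]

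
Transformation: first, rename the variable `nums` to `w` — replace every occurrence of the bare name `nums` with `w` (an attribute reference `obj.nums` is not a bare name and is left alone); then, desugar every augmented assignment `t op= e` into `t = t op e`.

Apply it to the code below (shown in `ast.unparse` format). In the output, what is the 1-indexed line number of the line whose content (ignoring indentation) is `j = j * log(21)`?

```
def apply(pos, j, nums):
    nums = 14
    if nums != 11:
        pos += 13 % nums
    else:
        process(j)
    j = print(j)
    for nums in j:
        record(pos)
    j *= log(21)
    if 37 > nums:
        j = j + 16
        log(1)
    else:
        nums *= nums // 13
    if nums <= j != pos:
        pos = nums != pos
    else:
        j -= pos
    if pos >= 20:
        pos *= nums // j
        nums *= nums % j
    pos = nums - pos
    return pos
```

Transformed code:
def apply(pos, j, w):
    w = 14
    if w != 11:
        pos = pos + 13 % w
    else:
        process(j)
    j = print(j)
    for w in j:
        record(pos)
    j = j * log(21)
    if 37 > w:
        j = j + 16
        log(1)
    else:
        w = w * (w // 13)
    if w <= j != pos:
        pos = w != pos
    else:
        j = j - pos
    if pos >= 20:
        pos = pos * (w // j)
        w = w * (w % j)
    pos = w - pos
    return pos

10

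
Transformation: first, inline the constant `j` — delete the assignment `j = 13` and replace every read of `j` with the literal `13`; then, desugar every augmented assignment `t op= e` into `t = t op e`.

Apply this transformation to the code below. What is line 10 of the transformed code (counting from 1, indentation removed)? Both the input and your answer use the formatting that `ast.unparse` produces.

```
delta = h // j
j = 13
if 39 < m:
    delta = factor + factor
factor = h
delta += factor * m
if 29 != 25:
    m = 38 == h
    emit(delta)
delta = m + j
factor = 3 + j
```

factor = 3 + 13

Transformed code:
delta = h // 13
if 39 < m:
    delta = factor + factor
factor = h
delta = delta + factor * m
if 29 != 25:
    m = 38 == h
    emit(delta)
delta = m + 13
factor = 3 + 13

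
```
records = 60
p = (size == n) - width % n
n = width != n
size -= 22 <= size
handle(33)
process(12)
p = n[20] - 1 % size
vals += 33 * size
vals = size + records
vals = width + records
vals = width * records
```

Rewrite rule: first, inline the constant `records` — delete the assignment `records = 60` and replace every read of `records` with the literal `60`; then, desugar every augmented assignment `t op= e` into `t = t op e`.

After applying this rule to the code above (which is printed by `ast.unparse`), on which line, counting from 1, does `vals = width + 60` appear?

9

Transformed code:
p = (size == n) - width % n
n = width != n
size = size - (22 <= size)
handle(33)
process(12)
p = n[20] - 1 % size
vals = vals + 33 * size
vals = size + 60
vals = width + 60
vals = width * 60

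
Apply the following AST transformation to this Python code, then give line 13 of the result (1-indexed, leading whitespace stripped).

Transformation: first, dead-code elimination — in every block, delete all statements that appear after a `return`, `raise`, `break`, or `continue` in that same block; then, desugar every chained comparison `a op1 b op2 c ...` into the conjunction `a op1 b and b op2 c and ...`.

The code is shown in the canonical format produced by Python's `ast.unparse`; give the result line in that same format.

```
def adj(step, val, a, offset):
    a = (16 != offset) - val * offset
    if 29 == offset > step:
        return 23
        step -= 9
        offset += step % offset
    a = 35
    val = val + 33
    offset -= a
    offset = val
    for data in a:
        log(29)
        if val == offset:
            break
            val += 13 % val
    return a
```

Transformed code:
def adj(step, val, a, offset):
    a = (16 != offset) - val * offset
    if 29 == offset and offset > step:
        return 23
    a = 35
    val = val + 33
    offset -= a
    offset = val
    for data in a:
        log(29)
        if val == offset:
            break
    return a

return a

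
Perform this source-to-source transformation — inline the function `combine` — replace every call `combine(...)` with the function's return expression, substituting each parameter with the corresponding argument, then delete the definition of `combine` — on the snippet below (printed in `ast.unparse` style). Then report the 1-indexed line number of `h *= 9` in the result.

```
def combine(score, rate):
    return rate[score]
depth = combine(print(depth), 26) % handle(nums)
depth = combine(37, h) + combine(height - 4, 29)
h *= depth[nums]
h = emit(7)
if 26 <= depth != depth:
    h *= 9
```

Transformed code:
depth = 26[print(depth)] % handle(nums)
depth = h[37] + 29[height - 4]
h *= depth[nums]
h = emit(7)
if 26 <= depth != depth:
    h *= 9

6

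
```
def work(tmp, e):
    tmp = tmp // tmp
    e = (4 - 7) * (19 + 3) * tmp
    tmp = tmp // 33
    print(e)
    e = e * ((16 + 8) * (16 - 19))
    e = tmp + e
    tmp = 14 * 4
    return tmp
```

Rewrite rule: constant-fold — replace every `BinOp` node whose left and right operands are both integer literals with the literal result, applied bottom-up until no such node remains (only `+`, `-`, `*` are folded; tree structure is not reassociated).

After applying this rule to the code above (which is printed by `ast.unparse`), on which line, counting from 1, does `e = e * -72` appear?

6

Transformed code:
def work(tmp, e):
    tmp = tmp // tmp
    e = -66 * tmp
    tmp = tmp // 33
    print(e)
    e = e * -72
    e = tmp + e
    tmp = 56
    return tmp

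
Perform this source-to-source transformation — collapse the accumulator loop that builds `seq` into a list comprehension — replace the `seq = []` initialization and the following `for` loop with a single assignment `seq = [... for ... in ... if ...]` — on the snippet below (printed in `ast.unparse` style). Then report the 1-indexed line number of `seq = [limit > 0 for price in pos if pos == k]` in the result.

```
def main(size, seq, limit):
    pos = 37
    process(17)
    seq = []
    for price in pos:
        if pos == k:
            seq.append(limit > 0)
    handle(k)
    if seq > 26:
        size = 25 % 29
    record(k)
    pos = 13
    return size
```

Transformed code:
def main(size, seq, limit):
    pos = 37
    process(17)
    seq = [limit > 0 for price in pos if pos == k]
    handle(k)
    if seq > 26:
        size = 25 % 29
    record(k)
    pos = 13
    return size

4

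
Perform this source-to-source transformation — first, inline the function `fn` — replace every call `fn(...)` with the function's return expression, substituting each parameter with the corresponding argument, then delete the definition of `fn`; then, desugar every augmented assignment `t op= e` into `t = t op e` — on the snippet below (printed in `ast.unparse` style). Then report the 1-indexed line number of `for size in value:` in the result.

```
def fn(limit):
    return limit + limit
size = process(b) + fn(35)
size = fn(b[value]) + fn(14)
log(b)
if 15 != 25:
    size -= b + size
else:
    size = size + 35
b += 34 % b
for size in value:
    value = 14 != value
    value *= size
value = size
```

Transformed code:
size = process(b) + (35 + 35)
size = b[value] + b[value] + (14 + 14)
log(b)
if 15 != 25:
    size = size - (b + size)
else:
    size = size + 35
b = b + 34 % b
for size in value:
    value = 14 != value
    value = value * size
value = size

9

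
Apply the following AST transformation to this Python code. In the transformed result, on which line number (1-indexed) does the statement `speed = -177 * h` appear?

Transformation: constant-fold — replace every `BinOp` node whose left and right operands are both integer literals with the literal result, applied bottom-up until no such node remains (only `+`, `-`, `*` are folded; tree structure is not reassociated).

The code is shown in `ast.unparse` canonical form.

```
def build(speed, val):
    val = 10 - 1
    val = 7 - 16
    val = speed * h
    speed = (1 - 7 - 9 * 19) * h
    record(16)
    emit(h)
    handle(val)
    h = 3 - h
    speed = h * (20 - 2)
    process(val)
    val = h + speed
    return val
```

5

Transformed code:
def build(speed, val):
    val = 9
    val = -9
    val = speed * h
    speed = -177 * h
    record(16)
    emit(h)
    handle(val)
    h = 3 - h
    speed = h * 18
    process(val)
    val = h + speed
    return val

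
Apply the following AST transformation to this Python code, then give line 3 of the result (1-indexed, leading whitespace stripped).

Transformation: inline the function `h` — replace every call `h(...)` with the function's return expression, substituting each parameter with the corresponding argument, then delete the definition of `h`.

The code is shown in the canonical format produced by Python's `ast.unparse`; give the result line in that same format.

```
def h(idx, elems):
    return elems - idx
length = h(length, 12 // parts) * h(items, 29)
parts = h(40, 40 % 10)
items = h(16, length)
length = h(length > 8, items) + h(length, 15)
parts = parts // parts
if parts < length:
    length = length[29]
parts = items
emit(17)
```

items = length - 16

Transformed code:
length = (12 // parts - length) * (29 - items)
parts = 40 % 10 - 40
items = length - 16
length = items - (length > 8) + (15 - length)
parts = parts // parts
if parts < length:
    length = length[29]
parts = items
emit(17)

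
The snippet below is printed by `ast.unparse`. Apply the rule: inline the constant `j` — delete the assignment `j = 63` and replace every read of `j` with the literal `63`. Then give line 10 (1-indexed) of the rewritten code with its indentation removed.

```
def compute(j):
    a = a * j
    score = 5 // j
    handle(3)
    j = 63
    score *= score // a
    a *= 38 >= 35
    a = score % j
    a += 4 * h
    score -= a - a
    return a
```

Transformed code:
def compute(j):
    a = a * 63
    score = 5 // 63
    handle(3)
    score *= score // a
    a *= 38 >= 35
    a = score % 63
    a += 4 * h
    score -= a - a
    return a

return a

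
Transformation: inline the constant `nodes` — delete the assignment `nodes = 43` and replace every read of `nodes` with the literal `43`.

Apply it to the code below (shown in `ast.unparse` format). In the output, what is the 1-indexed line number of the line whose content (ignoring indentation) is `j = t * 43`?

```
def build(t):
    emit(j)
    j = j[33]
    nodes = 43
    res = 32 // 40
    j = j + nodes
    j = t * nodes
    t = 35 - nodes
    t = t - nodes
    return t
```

6

Transformed code:
def build(t):
    emit(j)
    j = j[33]
    res = 32 // 40
    j = j + 43
    j = t * 43
    t = 35 - 43
    t = t - 43
    return t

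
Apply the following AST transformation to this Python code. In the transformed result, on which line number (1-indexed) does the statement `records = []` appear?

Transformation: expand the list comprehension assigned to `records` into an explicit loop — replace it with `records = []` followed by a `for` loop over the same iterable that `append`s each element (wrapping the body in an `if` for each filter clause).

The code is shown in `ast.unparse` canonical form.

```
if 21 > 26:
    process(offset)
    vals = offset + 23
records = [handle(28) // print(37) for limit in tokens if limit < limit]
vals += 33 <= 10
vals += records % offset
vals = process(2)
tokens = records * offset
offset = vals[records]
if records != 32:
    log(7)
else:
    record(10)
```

4

Transformed code:
if 21 > 26:
    process(offset)
    vals = offset + 23
records = []
for limit in tokens:
    if limit < limit:
        records.append(handle(28) // print(37))
vals += 33 <= 10
vals += records % offset
vals = process(2)
tokens = records * offset
offset = vals[records]
if records != 32:
    log(7)
else:
    record(10)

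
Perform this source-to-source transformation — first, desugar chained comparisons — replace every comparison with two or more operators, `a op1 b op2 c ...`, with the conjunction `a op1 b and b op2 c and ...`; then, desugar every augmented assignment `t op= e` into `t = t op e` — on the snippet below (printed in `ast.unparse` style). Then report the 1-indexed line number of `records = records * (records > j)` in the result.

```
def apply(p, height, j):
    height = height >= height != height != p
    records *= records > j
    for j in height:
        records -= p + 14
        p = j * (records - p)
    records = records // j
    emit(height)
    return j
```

3

Transformed code:
def apply(p, height, j):
    height = height >= height and height != height and (height != p)
    records = records * (records > j)
    for j in height:
        records = records - (p + 14)
        p = j * (records - p)
    records = records // j
    emit(height)
    return j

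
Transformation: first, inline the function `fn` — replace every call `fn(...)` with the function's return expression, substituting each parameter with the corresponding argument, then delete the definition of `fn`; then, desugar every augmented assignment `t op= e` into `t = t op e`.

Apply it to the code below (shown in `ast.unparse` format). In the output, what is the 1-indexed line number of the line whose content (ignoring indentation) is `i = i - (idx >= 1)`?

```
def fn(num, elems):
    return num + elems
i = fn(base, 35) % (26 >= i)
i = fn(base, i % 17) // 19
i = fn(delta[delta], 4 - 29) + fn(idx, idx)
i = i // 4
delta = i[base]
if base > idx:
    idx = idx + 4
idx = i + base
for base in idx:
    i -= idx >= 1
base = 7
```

Transformed code:
i = (base + 35) % (26 >= i)
i = (base + i % 17) // 19
i = delta[delta] + (4 - 29) + (idx + idx)
i = i // 4
delta = i[base]
if base > idx:
    idx = idx + 4
idx = i + base
for base in idx:
    i = i - (idx >= 1)
base = 7

10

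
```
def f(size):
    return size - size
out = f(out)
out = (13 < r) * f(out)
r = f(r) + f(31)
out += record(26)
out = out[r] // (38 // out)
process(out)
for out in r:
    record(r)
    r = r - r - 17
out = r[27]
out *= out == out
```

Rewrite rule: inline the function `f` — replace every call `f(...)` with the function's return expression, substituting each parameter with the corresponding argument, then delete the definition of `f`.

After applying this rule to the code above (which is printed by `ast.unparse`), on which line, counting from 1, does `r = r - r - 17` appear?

Transformed code:
out = out - out
out = (13 < r) * (out - out)
r = r - r + (31 - 31)
out += record(26)
out = out[r] // (38 // out)
process(out)
for out in r:
    record(r)
    r = r - r - 17
out = r[27]
out *= out == out

9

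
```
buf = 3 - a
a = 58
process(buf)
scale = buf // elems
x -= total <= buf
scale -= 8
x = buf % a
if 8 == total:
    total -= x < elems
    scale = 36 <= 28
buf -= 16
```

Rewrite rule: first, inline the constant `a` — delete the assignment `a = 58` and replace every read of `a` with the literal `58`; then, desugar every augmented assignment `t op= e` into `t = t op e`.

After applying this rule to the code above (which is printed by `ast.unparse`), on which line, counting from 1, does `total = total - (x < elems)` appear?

8

Transformed code:
buf = 3 - 58
process(buf)
scale = buf // elems
x = x - (total <= buf)
scale = scale - 8
x = buf % 58
if 8 == total:
    total = total - (x < elems)
    scale = 36 <= 28
buf = buf - 16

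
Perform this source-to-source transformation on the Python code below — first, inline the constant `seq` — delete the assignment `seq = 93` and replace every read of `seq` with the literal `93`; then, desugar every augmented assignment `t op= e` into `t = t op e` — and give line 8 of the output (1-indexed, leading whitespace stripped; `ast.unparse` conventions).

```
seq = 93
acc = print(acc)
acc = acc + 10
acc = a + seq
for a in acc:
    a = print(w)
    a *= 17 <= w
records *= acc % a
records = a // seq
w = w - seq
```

Transformed code:
acc = print(acc)
acc = acc + 10
acc = a + 93
for a in acc:
    a = print(w)
    a = a * (17 <= w)
records = records * (acc % a)
records = a // 93
w = w - 93

records = a // 93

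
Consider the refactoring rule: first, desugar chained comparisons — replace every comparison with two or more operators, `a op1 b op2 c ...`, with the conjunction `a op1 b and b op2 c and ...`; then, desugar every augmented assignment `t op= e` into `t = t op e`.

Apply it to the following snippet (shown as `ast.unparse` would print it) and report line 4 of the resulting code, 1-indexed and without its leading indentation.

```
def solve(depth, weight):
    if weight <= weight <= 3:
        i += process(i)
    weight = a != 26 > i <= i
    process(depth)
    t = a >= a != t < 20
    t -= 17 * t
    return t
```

weight = a != 26 and 26 > i and (i <= i)

Transformed code:
def solve(depth, weight):
    if weight <= weight and weight <= 3:
        i = i + process(i)
    weight = a != 26 and 26 > i and (i <= i)
    process(depth)
    t = a >= a and a != t and (t < 20)
    t = t - 17 * t
    return t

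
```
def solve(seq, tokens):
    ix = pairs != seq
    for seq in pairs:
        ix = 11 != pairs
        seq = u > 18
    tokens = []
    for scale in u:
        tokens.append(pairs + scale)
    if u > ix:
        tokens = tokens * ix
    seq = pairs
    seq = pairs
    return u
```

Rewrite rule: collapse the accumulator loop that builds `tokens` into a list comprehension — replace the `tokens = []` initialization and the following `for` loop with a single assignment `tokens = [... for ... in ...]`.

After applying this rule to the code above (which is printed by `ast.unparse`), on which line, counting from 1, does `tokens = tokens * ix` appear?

8

Transformed code:
def solve(seq, tokens):
    ix = pairs != seq
    for seq in pairs:
        ix = 11 != pairs
        seq = u > 18
    tokens = [pairs + scale for scale in u]
    if u > ix:
        tokens = tokens * ix
    seq = pairs
    seq = pairs
    return u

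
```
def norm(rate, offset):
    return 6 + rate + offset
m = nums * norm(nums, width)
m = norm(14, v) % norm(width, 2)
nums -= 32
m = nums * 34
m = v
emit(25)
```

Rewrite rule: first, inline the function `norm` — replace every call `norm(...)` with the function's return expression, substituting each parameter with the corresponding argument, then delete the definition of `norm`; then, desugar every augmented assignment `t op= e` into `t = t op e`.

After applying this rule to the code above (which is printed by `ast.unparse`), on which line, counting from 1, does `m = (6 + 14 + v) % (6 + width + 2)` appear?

Transformed code:
m = nums * (6 + nums + width)
m = (6 + 14 + v) % (6 + width + 2)
nums = nums - 32
m = nums * 34
m = v
emit(25)

2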